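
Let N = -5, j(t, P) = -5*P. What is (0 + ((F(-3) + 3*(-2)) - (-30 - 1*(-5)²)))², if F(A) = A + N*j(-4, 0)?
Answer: 2116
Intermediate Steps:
F(A) = A (F(A) = A - (-25)*0 = A - 5*0 = A + 0 = A)
(0 + ((F(-3) + 3*(-2)) - (-30 - 1*(-5)²)))² = (0 + ((-3 + 3*(-2)) - (-30 - 1*(-5)²)))² = (0 + ((-3 - 6) - (-30 - 1*25)))² = (0 + (-9 - (-30 - 25)))² = (0 + (-9 - 1*(-55)))² = (0 + (-9 + 55))² = (0 + 46)² = 46² = 2116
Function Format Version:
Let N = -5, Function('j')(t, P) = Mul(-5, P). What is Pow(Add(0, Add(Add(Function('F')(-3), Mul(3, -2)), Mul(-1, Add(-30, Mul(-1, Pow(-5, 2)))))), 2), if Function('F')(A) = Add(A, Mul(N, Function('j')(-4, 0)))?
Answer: 2116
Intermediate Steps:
Function('F')(A) = A (Function('F')(A) = Add(A, Mul(-5, Mul(-5, 0))) = Add(A, Mul(-5, 0)) = Add(A, 0) = A)
Pow(Add(0, Add(Add(Function('F')(-3), Mul(3, -2)), Mul(-1, Add(-30, Mul(-1, Pow(-5, 2)))))), 2) = Pow(Add(0, Add(Add(-3, Mul(3, -2)), Mul(-1, Add(-30, Mul(-1, Pow(-5, 2)))))), 2) = Pow(Add(0, Add(Add(-3, -6), Mul(-1, Add(-30, Mul(-1, 25))))), 2) = Pow(Add(0, Add(-9, Mul(-1, Add(-30, -25)))), 2) = Pow(Add(0, Add(-9, Mul(-1, -55))), 2) = Pow(Add(0, Add(-9, 55)), 2) = Pow(Add(0, 46), 2) = Pow(46, 2) = 2116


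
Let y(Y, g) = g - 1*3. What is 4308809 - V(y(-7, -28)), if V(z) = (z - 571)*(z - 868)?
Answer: 3767611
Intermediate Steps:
y(Y, g) = -3 + g (y(Y, g) = g - 3 = -3 + g)
V(z) = (-868 + z)*(-571 + z) (V(z) = (-571 + z)*(-868 + z) = (-868 + z)*(-571 + z))
4308809 - V(y(-7, -28)) = 4308809 - (495628 + (-3 - 28)² - 1439*(-3 - 28)) = 4308809 - (495628 + (-31)² - 1439*(-31)) = 4308809 - (495628 + 961 + 44609) = 4308809 - 1*541198 = 4308809 - 541198 = 3767611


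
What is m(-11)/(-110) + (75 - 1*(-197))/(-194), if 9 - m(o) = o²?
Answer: -2048/5335 ≈ -0.38388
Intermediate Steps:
m(o) = 9 - o²
m(-11)/(-110) + (75 - 1*(-197))/(-194) = (9 - 1*(-11)²)/(-110) + (75 - 1*(-197))/(-194) = (9 - 1*121)*(-1/110) + (75 + 197)*(-1/194) = (9 - 121)*(-1/110) + 272*(-1/194) = -112*(-1/110) - 136/97 = 56/55 - 136/97 = -2048/5335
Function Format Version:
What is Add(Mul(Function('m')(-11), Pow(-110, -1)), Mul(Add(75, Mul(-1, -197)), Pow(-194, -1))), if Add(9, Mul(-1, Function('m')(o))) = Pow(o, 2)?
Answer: Rational(-2048, 5335) ≈ -0.38388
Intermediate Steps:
Function('m')(o) = Add(9, Mul(-1, Pow(o, 2)))
Add(Mul(Function('m')(-11), Pow(-110, -1)), Mul(Add(75, Mul(-1, -197)), Pow(-194, -1))) = Add(Mul(Add(9, Mul(-1, Pow(-11, 2))), Pow(-110, -1)), Mul(Add(75, Mul(-1, -197)), Pow(-194, -1))) = Add(Mul(Add(9, Mul(-1, 121)), Rational(-1, 110)), Mul(Add(75, 197), Rational(-1, 194))) = Add(Mul(Add(9, -121), Rational(-1, 110)), Mul(272, Rational(-1, 194))) = Add(Mul(-112, Rational(-1, 110)), Rational(-136, 97)) = Add(Rational(56, 55), Rational(-136, 97)) = Rational(-2048, 5335)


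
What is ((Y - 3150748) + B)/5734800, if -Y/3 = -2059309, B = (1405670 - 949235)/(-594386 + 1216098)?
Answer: 38408856467/72763142400 ≈ 0.52786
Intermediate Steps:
B = 9315/12688 (B = 456435/621712 = 456435*(1/621712) = 9315/12688 ≈ 0.73416)
Y = 6177927 (Y = -3*(-2059309) = 6177927)
((Y - 3150748) + B)/5734800 = ((6177927 - 3150748) + 9315/12688)/5734800 = (3027179 + 9315/12688)*(1/5734800) = (38408856467/12688)*(1/5734800) = 38408856467/72763142400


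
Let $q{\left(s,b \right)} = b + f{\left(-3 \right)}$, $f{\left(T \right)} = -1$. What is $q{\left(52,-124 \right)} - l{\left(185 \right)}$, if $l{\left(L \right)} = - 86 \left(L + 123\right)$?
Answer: $26363$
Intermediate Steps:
$q{\left(s,b \right)} = -1 + b$ ($q{\left(s,b \right)} = b - 1 = -1 + b$)
$l{\left(L \right)} = -10578 - 86 L$ ($l{\left(L \right)} = - 86 \left(123 + L\right) = -10578 - 86 L$)
$q{\left(52,-124 \right)} - l{\left(185 \right)} = \left(-1 - 124\right) - \left(-10578 - 15910\right) = -125 - \left(-10578 - 15910\right) = -125 - -26488 = -125 + 26488 = 26363$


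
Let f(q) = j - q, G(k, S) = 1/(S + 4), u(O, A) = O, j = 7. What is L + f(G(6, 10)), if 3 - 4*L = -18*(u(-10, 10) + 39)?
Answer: 3869/28 ≈ 138.18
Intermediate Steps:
G(k, S) = 1/(4 + S)
f(q) = 7 - q
L = 525/4 (L = ¾ - (-9)*(-10 + 39)/2 = ¾ - (-9)*29/2 = ¾ - ¼*(-522) = ¾ + 261/2 = 525/4 ≈ 131.25)
L + f(G(6, 10)) = 525/4 + (7 - 1/(4 + 10)) = 525/4 + (7 - 1/14) = 525/4 + 97/14 = 3869/28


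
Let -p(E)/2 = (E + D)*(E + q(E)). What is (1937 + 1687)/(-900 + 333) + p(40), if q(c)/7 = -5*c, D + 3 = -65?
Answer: -14395448/189 ≈ -76166.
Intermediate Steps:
D = -68 (D = -3 - 65 = -68)
q(c) = -35*c (q(c) = 7*(-5*c) = -35*c)
p(E) = 68*E*(-68 + E) (p(E) = -2*(E - 68)*(E - 35*E) = -2*(-68 + E)*(-34*E) = -(-68)*E*(-68 + E) = 68*E*(-68 + E))
(1937 + 1687)/(-900 + 333) + p(40) = (1937 + 1687)/(-900 + 333) + 68*40*(-68 + 40) = 3624/(-567) + 68*40*(-28) = 3624*(-1/567) - 76160 = -1208/189 - 76160 = -14395448/189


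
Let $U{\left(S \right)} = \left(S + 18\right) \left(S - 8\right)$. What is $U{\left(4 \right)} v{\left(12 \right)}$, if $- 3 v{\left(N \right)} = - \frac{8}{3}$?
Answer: $- \frac{704}{9} \approx -78.222$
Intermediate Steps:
$U{\left(S \right)} = \left(-8 + S\right) \left(18 + S\right)$ ($U{\left(S \right)} = \left(18 + S\right) \left(-8 + S\right) = \left(-8 + S\right) \left(18 + S\right)$)
$v{\left(N \right)} = \frac{8}{9}$ ($v{\left(N \right)} = - \frac{\left(-8\right) \frac{1}{3}}{3} = \left(- \frac{1}{3}\right) \left(- \frac{8}{3}\right) = \frac{8}{9}$)
$U{\left(4 \right)} v{\left(12 \right)} = \left(-144 + 4^{2} + 10 \cdot 4\right) \frac{8}{9} = \left(-144 + 16 + 40\right) \frac{8}{9} = \left(-88\right) \frac{8}{9} = - \frac{704}{9}$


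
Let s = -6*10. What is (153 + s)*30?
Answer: 2790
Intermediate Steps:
s = -60
(153 + s)*30 = (153 - 60)*30 = 93*30 = 2790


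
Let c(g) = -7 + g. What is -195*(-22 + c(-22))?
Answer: 9945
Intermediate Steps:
-195*(-22 + c(-22)) = -195*(-22 + (-7 - 22)) = -195*(-22 - 29) = -195*(-51) = 9945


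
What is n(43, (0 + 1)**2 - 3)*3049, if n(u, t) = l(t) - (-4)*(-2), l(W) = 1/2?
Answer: -45735/2 ≈ -22868.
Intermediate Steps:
l(W) = 1/2 (l(W) = 1*(1/2) = 1/2)
n(u, t) = -15/2 (n(u, t) = 1/2 - (-4)*(-2) = 1/2 - 4*2 = 1/2 - 8 = -15/2)
n(43, (0 + 1)**2 - 3)*3049 = -15/2*3049 = -45735/2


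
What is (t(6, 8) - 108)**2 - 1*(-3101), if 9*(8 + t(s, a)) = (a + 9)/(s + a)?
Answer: 262362277/15876 ≈ 16526.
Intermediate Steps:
t(s, a) = -8 + (9 + a)/(9*(a + s)) (t(s, a) = -8 + ((a + 9)/(s + a))/9 = -8 + ((9 + a)/(a + s))/9 = -8 + (9 + a)/(9*(a + s)))
(t(6, 8) - 108)**2 - 1*(-3101) = ((1 - 8*6 - 71/9*8)/(8 + 6) - 108)**2 - 1*(-3101) = ((1 - 48 - 568/9)/14 - 108)**2 + 3101 = ((1/14)*(-991/9) - 108)**2 + 3101 = (-991/126 - 108)**2 + 3101 = (-14599/126)**2 + 3101 = 213130801/15876 + 3101 = 262362277/15876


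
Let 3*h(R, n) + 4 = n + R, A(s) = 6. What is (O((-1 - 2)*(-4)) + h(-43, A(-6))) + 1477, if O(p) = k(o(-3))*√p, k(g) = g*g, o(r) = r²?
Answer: 4390/3 + 162*√3 ≈ 1743.9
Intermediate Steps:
h(R, n) = -4/3 + R/3 + n/3 (h(R, n) = -4/3 + (n + R)/3 = -4/3 + (R + n)/3 = -4/3 + (R/3 + n/3) = -4/3 + R/3 + n/3)
k(g) = g²
O(p) = 81*√p (O(p) = ((-3)²)²*√p = 9²*√p = 81*√p)
(O((-1 - 2)*(-4)) + h(-43, A(-6))) + 1477 = (81*√((-1 - 2)*(-4)) + (-4/3 + (⅓)*(-43) + (⅓)*6)) + 1477 = (81*√(-3*(-4)) + (-4/3 - 43/3 + 2)) + 1477 = (81*√12 - 41/3) + 1477 = (81*(2*√3) - 41/3) + 1477 = (162*√3 - 41/3) + 1477 = (-41/3 + 162*√3) + 1477 = 4390/3 + 162*√3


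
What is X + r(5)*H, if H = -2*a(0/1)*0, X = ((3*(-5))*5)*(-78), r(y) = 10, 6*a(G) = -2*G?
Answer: 5850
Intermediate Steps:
a(G) = -G/3 (a(G) = (-2*G)/6 = -G/3)
X = 5850 (X = -15*5*(-78) = -75*(-78) = 5850)
H = 0 (H = -(-2)*0/1/3*0 = -(-2)*0*1/3*0 = -(-2)*0/3*0 = -2*0*0 = 0*0 = 0)
X + r(5)*H = 5850 + 10*0 = 5850 + 0 = 5850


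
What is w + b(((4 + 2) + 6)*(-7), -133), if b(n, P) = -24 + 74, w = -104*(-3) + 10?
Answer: 372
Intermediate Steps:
w = 322 (w = 312 + 10 = 322)
b(n, P) = 50
w + b(((4 + 2) + 6)*(-7), -133) = 322 + 50 = 372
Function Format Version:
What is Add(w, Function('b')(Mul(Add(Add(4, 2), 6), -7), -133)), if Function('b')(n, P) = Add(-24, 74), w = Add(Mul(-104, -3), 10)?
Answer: 372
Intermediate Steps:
w = 322 (w = Add(312, 10) = 322)
Function('b')(n, P) = 50
Add(w, Function('b')(Mul(Add(Add(4, 2), 6), -7), -133)) = Add(322, 50) = 372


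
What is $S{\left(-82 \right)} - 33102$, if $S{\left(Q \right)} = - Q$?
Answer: $-33020$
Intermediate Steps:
$S{\left(-82 \right)} - 33102 = \left(-1\right) \left(-82\right) - 33102 = 82 - 33102 = -33020$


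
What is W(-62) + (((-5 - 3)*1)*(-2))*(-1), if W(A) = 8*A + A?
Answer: -574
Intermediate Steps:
W(A) = 9*A
W(-62) + (((-5 - 3)*1)*(-2))*(-1) = 9*(-62) + (((-5 - 3)*1)*(-2))*(-1) = -558 + (-8*1*(-2))*(-1) = -558 - 8*(-2)*(-1) = -558 + 16*(-1) = -558 - 16 = -574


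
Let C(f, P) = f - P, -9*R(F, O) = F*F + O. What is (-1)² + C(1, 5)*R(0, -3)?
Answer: -⅓ ≈ -0.33333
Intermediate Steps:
R(F, O) = -O/9 - F²/9 (R(F, O) = -(F*F + O)/9 = -(F² + O)/9 = -(O + F²)/9 = -O/9 - F²/9)
(-1)² + C(1, 5)*R(0, -3) = (-1)² + (1 - 1*5)*(-⅑*(-3) - ⅑*0²) = 1 + (1 - 5)*(⅓ - ⅑*0) = 1 - 4*(⅓ + 0) = 1 - 4*⅓ = 1 - 4/3 = -⅓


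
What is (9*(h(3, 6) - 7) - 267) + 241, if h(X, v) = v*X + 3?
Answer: 100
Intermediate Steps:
h(X, v) = 3 + X*v (h(X, v) = X*v + 3 = 3 + X*v)
(9*(h(3, 6) - 7) - 267) + 241 = (9*((3 + 3*6) - 7) - 267) + 241 = (9*((3 + 18) - 7) - 267) + 241 = (9*(21 - 7) - 267) + 241 = (9*14 - 267) + 241 = (126 - 267) + 241 = -141 + 241 = 100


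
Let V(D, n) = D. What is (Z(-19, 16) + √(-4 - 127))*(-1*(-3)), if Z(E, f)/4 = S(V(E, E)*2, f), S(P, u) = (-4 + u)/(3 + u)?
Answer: 144/19 + 3*I*√131 ≈ 7.5789 + 34.337*I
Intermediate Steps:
S(P, u) = (-4 + u)/(3 + u)
Z(E, f) = 4*(-4 + f)/(3 + f) (Z(E, f) = 4*((-4 + f)/(3 + f)) = 4*(-4 + f)/(3 + f))
(Z(-19, 16) + √(-4 - 127))*(-1*(-3)) = (4*(-4 + 16)/(3 + 16) + √(-4 - 127))*(-1*(-3)) = (4*12/19 + √(-131))*3 = (4*(1/19)*12 + I*√131)*3 = (48/19 + I*√131)*3 = 144/19 + 3*I*√131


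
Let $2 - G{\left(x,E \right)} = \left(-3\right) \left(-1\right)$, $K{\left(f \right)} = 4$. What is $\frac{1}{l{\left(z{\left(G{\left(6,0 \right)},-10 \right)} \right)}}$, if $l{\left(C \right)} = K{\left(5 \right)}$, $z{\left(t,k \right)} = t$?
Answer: $\frac{1}{4} \approx 0.25$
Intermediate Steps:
$G{\left(x,E \right)} = -1$ ($G{\left(x,E \right)} = 2 - \left(-3\right) \left(-1\right) = 2 - 3 = -1$)
$l{\left(C \right)} = 4$
$\frac{1}{l{\left(z{\left(G{\left(6,0 \right)},-10 \right)} \right)}} = \frac{1}{4}$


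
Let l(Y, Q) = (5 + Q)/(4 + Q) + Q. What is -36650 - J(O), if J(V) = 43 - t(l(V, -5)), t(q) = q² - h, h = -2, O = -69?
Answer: -36666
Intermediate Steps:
l(Y, Q) = Q + (5 + Q)/(4 + Q) (l(Y, Q) = (5 + Q)/(4 + Q) + Q = Q + (5 + Q)/(4 + Q))
t(q) = 2 + q² (t(q) = q² - 1*(-2) = q² + 2 = 2 + q²)
J(V) = 16 (J(V) = 43 - (2 + ((5 + (-5)² + 5*(-5))/(4 - 5))²) = 43 - (2 + ((5 + 25 - 25)/(-1))²) = 43 - (2 + (-1*5)²) = 43 - (2 + (-5)²) = 43 - (2 + 25) = 43 - 1*27 = 43 - 27 = 16)
-36650 - J(O) = -36650 - 1*16 = -36650 - 16 = -36666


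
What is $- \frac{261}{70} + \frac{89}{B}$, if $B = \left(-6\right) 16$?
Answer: $- \frac{15643}{3360} \approx -4.6557$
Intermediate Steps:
$B = -96$
$- \frac{261}{70} + \frac{89}{B} = - \frac{261}{70} + \frac{89}{-96} = \left(-261\right) \frac{1}{70} + 89 \left(- \frac{1}{96}\right) = - \frac{261}{70} - \frac{89}{96} = - \frac{15643}{3360}$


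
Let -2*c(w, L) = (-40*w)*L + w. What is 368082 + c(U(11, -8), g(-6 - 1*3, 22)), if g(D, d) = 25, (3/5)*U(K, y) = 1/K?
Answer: 8099469/22 ≈ 3.6816e+5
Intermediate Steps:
U(K, y) = 5/(3*K)
c(w, L) = -w/2 + 20*L*w (c(w, L) = -((-40*w)*L + w)/2 = -(-40*L*w + w)/2 = -(w - 40*L*w)/2 = -w/2 + 20*L*w)
368082 + c(U(11, -8), g(-6 - 1*3, 22)) = 368082 + ((5/3)/11)*(-1 + 40*25)/2 = 368082 + ((5/3)*(1/11))*(-1 + 1000)/2 = 368082 + (½)*(5/33)*999 = 368082 + 1665/22 = 8099469/22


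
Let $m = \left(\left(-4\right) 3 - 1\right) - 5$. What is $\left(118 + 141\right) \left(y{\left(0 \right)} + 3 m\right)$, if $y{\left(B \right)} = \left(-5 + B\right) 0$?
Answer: $-13986$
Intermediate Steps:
$m = -18$ ($m = \left(-12 - 1\right) - 5 = -13 - 5 = -18$)
$y{\left(B \right)} = 0$
$\left(118 + 141\right) \left(y{\left(0 \right)} + 3 m\right) = \left(118 + 141\right) \left(0 + 3 \left(-18\right)\right) = 259 \left(0 - 54\right) = 259 \left(-54\right) = -13986$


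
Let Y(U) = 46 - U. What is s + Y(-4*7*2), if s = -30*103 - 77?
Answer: -3065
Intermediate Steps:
s = -3167 (s = -3090 - 77 = -3167)
s + Y(-4*7*2) = -3167 + (46 - (-4*7)*2) = -3167 + (46 - (-28)*2) = -3167 + (46 - 1*(-56)) = -3167 + (46 + 56) = -3167 + 102 = -3065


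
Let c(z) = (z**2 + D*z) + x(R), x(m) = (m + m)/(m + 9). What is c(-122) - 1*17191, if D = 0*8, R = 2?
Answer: -25373/11 ≈ -2306.6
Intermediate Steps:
x(m) = 2*m/(9 + m) (x(m) = (2*m)/(9 + m) = 2*m/(9 + m))
D = 0
c(z) = 4/11 + z**2 (c(z) = (z**2 + 0*z) + 2*2/(9 + 2) = (z**2 + 0) + 2*2/11 = z**2 + 2*2*(1/11) = z**2 + 4/11 = 4/11 + z**2)
c(-122) - 1*17191 = (4/11 + (-122)**2) - 1*17191 = (4/11 + 14884) - 17191 = 163728/11 - 17191 = -25373/11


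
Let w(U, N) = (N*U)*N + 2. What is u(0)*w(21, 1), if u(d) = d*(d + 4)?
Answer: 0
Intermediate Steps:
u(d) = d*(4 + d)
w(U, N) = 2 + U*N² (w(U, N) = U*N² + 2 = 2 + U*N²)
u(0)*w(21, 1) = (0*(4 + 0))*(2 + 21*1²) = (0*4)*(2 + 21*1) = 0*(2 + 21) = 0*23 = 0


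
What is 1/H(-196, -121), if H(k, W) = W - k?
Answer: 1/75 ≈ 0.013333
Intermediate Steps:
1/H(-196, -121) = 1/(-121 - 1*(-196)) = 1/(-121 + 196) = 1/75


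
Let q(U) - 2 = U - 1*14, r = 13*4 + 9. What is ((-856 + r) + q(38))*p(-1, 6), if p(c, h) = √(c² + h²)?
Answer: -769*√37 ≈ -4677.6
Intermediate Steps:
r = 61 (r = 52 + 9 = 61)
q(U) = -12 + U (q(U) = 2 + (U - 1*14) = 2 + (U - 14) = 2 + (-14 + U) = -12 + U)
((-856 + r) + q(38))*p(-1, 6) = ((-856 + 61) + (-12 + 38))*√((-1)² + 6²) = (-795 + 26)*√(1 + 36) = -769*√37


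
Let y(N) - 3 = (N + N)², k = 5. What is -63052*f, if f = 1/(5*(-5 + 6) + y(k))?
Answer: -15763/27 ≈ -583.81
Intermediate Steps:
y(N) = 3 + 4*N² (y(N) = 3 + (N + N)² = 3 + (2*N)² = 3 + 4*N²)
f = 1/108 (f = 1/(5*(-5 + 6) + (3 + 4*5²)) = 1/(5*1 + (3 + 4*25)) = 1/(5 + (3 + 100)) = 1/(5 + 103) = 1/108 ≈ 0.0092593)
-63052*f = -63052*1/108 = -15763/27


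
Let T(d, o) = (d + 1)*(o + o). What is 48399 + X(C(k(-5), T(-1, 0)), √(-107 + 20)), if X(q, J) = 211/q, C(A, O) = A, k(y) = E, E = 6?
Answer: 290605/6 ≈ 48434.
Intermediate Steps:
k(y) = 6
T(d, o) = 2*o*(1 + d) (T(d, o) = (1 + d)*(2*o) = 2*o*(1 + d))
48399 + X(C(k(-5), T(-1, 0)), √(-107 + 20)) = 48399 + 211/6 = 290605/6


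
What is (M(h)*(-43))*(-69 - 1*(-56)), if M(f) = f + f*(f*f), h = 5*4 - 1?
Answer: 3844802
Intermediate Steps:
h = 19 (h = 20 - 1 = 19)
M(f) = f + f**3 (M(f) = f + f*f**2 = f + f**3)
(M(h)*(-43))*(-69 - 1*(-56)) = ((19 + 19**3)*(-43))*(-69 - 1*(-56)) = ((19 + 6859)*(-43))*(-69 + 56) = (6878*(-43))*(-13) = -295754*(-13) = 3844802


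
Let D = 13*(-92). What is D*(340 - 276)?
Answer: -76544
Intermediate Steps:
D = -1196
D*(340 - 276) = -1196*(340 - 276) = -1196*64 = -76544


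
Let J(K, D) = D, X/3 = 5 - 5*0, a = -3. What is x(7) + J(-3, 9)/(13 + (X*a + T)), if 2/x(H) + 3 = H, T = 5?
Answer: ⅙ ≈ 0.16667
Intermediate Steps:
X = 15 (X = 3*(5 - 5*0) = 3*(5 + 0) = 3*5 = 15)
x(H) = 2/(-3 + H)
x(7) + J(-3, 9)/(13 + (X*a + T)) = 2/(-3 + 7) + 9/(13 + (15*(-3) + 5)) = 2/4 + 9/(13 + (-45 + 5)) = 2*(¼) + 9/(13 - 40) = ½ + 9/(-27) = ½ - 1/27*9 = ½ - ⅓ = ⅙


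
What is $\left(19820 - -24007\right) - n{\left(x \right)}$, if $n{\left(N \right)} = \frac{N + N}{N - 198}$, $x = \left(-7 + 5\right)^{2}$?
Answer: $\frac{4251223}{97} \approx 43827.0$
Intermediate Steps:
$x = 4$ ($x = \left(-2\right)^{2} = 4$)
$n{\left(N \right)} = \frac{2 N}{-198 + N}$
$\left(19820 - -24007\right) - n{\left(x \right)} = \left(19820 - -24007\right) - 2 \cdot 4 \frac{1}{-198 + 4} = \left(19820 + 24007\right) - 2 \cdot 4 \frac{1}{-194} = 43827 - 2 \cdot 4 \left(- \frac{1}{194}\right) = 43827 - - \frac{4}{97} = 43827 + \frac{4}{97} = \frac{4251223}{97}$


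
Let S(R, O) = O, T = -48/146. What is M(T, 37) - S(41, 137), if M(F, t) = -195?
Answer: -332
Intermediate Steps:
T = -24/73 (T = -48*1/146 = -24/73 ≈ -0.32877)
M(T, 37) - S(41, 137) = -195 - 1*137 = -195 - 137 = -332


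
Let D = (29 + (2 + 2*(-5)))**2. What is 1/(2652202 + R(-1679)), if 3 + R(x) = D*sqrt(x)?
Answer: 115313/305847220400 - 441*I*sqrt(1679)/7034486069200 ≈ 3.7703e-7 - 2.5688e-9*I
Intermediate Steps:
D = 441 (D = (29 + (2 - 10))**2 = (29 - 8)**2 = 21**2 = 441)
R(x) = -3 + 441*sqrt(x)
1/(2652202 + R(-1679)) = 1/(2652202 + (-3 + 441*sqrt(-1679))) = 1/(2652202 + (-3 + 441*(I*sqrt(1679)))) = 1/(2652202 + (-3 + 441*I*sqrt(1679))) = 1/(2652199 + 441*I*sqrt(1679))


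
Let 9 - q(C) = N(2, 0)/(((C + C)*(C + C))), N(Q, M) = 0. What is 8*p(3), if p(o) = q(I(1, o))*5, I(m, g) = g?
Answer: 360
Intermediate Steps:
q(C) = 9 (q(C) = 9 - 0/((C + C)*(C + C)) = 9 - 0/((2*C)*(2*C)) = 9 - 0/(4*C²) = 9 - 0*1/(4*C²) = 9 - 1*0 = 9 + 0 = 9)
p(o) = 45 (p(o) = 9*5 = 45)
8*p(3) = 8*45 = 360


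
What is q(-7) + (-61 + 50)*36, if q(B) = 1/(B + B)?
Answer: -5545/14 ≈ -396.07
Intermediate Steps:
q(B) = 1/(2*B)
q(-7) + (-61 + 50)*36 = (½)/(-7) + (-61 + 50)*36 = (½)*(-⅐) - 11*36 = -1/14 - 396 = -5545/14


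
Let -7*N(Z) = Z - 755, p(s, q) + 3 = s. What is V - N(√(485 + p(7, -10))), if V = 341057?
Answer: 2386644/7 + √489/7 ≈ 3.4095e+5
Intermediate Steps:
p(s, q) = -3 + s
N(Z) = 755/7 - Z/7 (N(Z) = -(Z - 755)/7 = -(-755 + Z)/7 = 755/7 - Z/7)
V - N(√(485 + p(7, -10))) = 341057 - (755/7 - √(485 + (-3 + 7))/7) = 341057 - (755/7 - √(485 + 4)/7) = 341057 - (755/7 - √489/7) = 341057 + (-755/7 + √489/7) = 2386644/7 + √489/7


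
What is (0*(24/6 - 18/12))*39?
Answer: 0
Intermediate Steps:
(0*(24/6 - 18/12))*39 = (0*(24*(⅙) - 18*1/12))*39 = (0*(4 - 3/2))*39 = (0*(5/2))*39 = 0*39 = 0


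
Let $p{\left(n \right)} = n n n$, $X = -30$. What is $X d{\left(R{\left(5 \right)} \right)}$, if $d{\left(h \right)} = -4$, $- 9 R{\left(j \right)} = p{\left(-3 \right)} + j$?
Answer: $120$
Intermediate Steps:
$p{\left(n \right)} = n^{3}$ ($p{\left(n \right)} = n^{2} n = n^{3}$)
$R{\left(j \right)} = 3 - \frac{j}{9}$ ($R{\left(j \right)} = - \frac{\left(-3\right)^{3} + j}{9} = - \frac{-27 + j}{9} = 3 - \frac{j}{9}$)
$X d{\left(R{\left(5 \right)} \right)} = \left(-30\right) \left(-4\right) = 120$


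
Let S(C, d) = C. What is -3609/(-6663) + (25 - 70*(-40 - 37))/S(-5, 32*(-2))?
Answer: -2404140/2221 ≈ -1082.5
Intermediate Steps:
-3609/(-6663) + (25 - 70*(-40 - 37))/S(-5, 32*(-2)) = -3609/(-6663) + (25 - 70*(-40 - 37))/(-5) = -3609*(-1/6663) + (25 - 70*(-77))*(-⅕) = 1203/2221 + (25 + 5390)*(-⅕) = 1203/2221 + 5415*(-⅕) = 1203/2221 - 1083 = -2404140/2221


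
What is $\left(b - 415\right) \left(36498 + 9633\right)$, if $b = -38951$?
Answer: $-1815992946$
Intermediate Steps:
$\left(b - 415\right) \left(36498 + 9633\right) = \left(-38951 - 415\right) \left(36498 + 9633\right) = \left(-39366\right) 46131 = -1815992946$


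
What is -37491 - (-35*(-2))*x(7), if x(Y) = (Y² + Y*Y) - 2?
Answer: -44211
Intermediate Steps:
x(Y) = -2 + 2*Y² (x(Y) = (Y² + Y²) - 2 = 2*Y² - 2 = -2 + 2*Y²)
-37491 - (-35*(-2))*x(7) = -37491 - (-35*(-2))*(-2 + 2*7²) = -37491 - 70*(-2 + 2*49) = -37491 - 70*(-2 + 98) = -37491 - 70*96 = -37491 - 1*6720 = -37491 - 6720 = -44211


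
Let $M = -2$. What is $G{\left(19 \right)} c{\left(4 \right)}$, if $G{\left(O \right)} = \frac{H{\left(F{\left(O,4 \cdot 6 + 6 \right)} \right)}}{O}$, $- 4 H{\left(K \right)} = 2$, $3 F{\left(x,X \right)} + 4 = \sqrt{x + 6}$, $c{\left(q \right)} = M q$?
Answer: $\frac{4}{19} \approx 0.21053$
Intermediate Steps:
$c{\left(q \right)} = - 2 q$
$F{\left(x,X \right)} = - \frac{4}{3} + \frac{\sqrt{6 + x}}{3}$ ($F{\left(x,X \right)} = - \frac{4}{3} + \frac{\sqrt{x + 6}}{3} = - \frac{4}{3} + \frac{\sqrt{6 + x}}{3}$)
$H{\left(K \right)} = - \frac{1}{2}$ ($H{\left(K \right)} = \left(- \frac{1}{4}\right) 2 = - \frac{1}{2}$)
$G{\left(O \right)} = - \frac{1}{2 O}$
$G{\left(19 \right)} c{\left(4 \right)} = - \frac{1}{2 \cdot 19} \left(\left(-2\right) 4\right) = \left(- \frac{1}{2}\right) \frac{1}{19} \left(-8\right) = \left(- \frac{1}{38}\right) \left(-8\right) = \frac{4}{19}$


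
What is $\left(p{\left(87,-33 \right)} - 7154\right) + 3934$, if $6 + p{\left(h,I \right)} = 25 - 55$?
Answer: $-3256$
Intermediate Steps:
$p{\left(h,I \right)} = -36$ ($p{\left(h,I \right)} = -6 + \left(25 - 55\right) = -6 - 30 = -36$)
$\left(p{\left(87,-33 \right)} - 7154\right) + 3934 = \left(-36 - 7154\right) + 3934 = -7190 + 3934 = -3256$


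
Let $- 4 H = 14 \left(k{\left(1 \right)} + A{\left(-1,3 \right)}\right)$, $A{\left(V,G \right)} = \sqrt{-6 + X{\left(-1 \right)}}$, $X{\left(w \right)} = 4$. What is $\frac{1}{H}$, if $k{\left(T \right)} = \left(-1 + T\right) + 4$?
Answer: $- \frac{4}{63} + \frac{i \sqrt{2}}{63} \approx -0.063492 + 0.022448 i$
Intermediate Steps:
$k{\left(T \right)} = 3 + T$
$A{\left(V,G \right)} = i \sqrt{2}$ ($A{\left(V,G \right)} = \sqrt{-6 + 4} = \sqrt{-2} = i \sqrt{2}$)
$H = -14 - \frac{7 i \sqrt{2}}{2}$ ($H = - \frac{14 \left(\left(3 + 1\right) + i \sqrt{2}\right)}{4} = - \frac{14 \left(4 + i \sqrt{2}\right)}{4} = - \frac{56 + 14 i \sqrt{2}}{4} = -14 - \frac{7 i \sqrt{2}}{2} \approx -14.0 - 4.9497 i$)
$\frac{1}{H} = \frac{1}{-14 - \frac{7 i \sqrt{2}}{2}}$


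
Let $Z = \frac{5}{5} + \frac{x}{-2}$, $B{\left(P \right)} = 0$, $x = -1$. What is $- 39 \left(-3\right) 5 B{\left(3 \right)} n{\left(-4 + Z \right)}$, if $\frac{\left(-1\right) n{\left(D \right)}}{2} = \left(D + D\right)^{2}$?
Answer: $0$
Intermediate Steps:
$Z = \frac{3}{2}$ ($Z = \frac{5}{5} - \frac{1}{-2} = 5 \cdot \frac{1}{5} - - \frac{1}{2} = 1 + \frac{1}{2} = \frac{3}{2} \approx 1.5$)
$n{\left(D \right)} = - 8 D^{2}$ ($n{\left(D \right)} = - 2 \left(D + D\right)^{2} = - 2 \left(2 D\right)^{2} = - 2 \cdot 4 D^{2} = - 8 D^{2}$)
$- 39 \left(-3\right) 5 B{\left(3 \right)} n{\left(-4 + Z \right)} = - 39 \left(-3\right) 5 \cdot 0 \left(- 8 \left(-4 + \frac{3}{2}\right)^{2}\right) = - 39 \left(\left(-15\right) 0\right) \left(- 8 \left(- \frac{5}{2}\right)^{2}\right) = \left(-39\right) 0 \left(\left(-8\right) \frac{25}{4}\right) = 0 \left(-50\right) = 0$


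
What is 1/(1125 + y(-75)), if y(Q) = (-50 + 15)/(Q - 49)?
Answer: 124/139535 ≈ 0.00088867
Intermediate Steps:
y(Q) = -35/(-49 + Q)
1/(1125 + y(-75)) = 1/(1125 - 35/(-49 - 75)) = 1/(1125 - 35/(-124)) = 1/(1125 - 35*(-1/124)) = 1/(1125 + 35/124) = 1/(139535/124) = 124/139535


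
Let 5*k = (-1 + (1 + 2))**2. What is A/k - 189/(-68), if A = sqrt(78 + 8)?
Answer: 189/68 + 5*sqrt(86)/4 ≈ 14.371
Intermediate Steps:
k = 4/5 (k = (-1 + (1 + 2))**2/5 = (-1 + 3)**2/5 = (1/5)*2**2 = (1/5)*4 = 4/5 ≈ 0.80000)
A = sqrt(86) ≈ 9.2736
A/k - 189/(-68) = sqrt(86)/(4/5) - 189/(-68) = sqrt(86)*(5/4) - 189*(-1/68) = 5*sqrt(86)/4 + 189/68 = 189/68 + 5*sqrt(86)/4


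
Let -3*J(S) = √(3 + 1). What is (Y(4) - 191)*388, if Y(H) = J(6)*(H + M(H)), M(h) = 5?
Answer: -76436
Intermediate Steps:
J(S) = -⅔ (J(S) = -√(3 + 1)/3 = -√4/3 = -⅓*2 = -⅔)
Y(H) = -10/3 - 2*H/3 (Y(H) = -2*(H + 5)/3 = -2*(5 + H)/3 = -10/3 - 2*H/3)
(Y(4) - 191)*388 = ((-10/3 - ⅔*4) - 191)*388 = ((-10/3 - 8/3) - 191)*388 = (-6 - 191)*388 = -197*388 = -76436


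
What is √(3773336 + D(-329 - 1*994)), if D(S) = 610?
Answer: √3773946 ≈ 1942.7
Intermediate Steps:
√(3773336 + D(-329 - 1*994)) = √(3773336 + 610) = √3773946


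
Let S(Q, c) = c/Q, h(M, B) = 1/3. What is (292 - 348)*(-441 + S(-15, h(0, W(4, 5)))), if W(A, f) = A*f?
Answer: 1111376/45 ≈ 24697.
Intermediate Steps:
h(M, B) = 1/3
(292 - 348)*(-441 + S(-15, h(0, W(4, 5)))) = (292 - 348)*(-441 + (1/3)/(-15)) = -56*(-441 + (1/3)*(-1/15)) = -56*(-441 - 1/45) = -56*(-19846/45) = 1111376/45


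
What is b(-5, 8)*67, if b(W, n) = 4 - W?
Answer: 603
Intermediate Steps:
b(-5, 8)*67 = (4 - 1*(-5))*67 = (4 + 5)*67 = 9*67 = 603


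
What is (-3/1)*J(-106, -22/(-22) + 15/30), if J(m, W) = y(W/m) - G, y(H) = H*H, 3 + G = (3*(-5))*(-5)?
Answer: 9707877/44944 ≈ 216.00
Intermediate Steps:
G = 72 (G = -3 + (3*(-5))*(-5) = -3 - 15*(-5) = -3 + 75 = 72)
y(H) = H²
J(m, W) = -72 + W²/m² (J(m, W) = (W/m)² - 1*72 = W²/m² - 72 = -72 + W²/m²)
(-3/1)*J(-106, -22/(-22) + 15/30) = (-3/1)*(-72 + (-22/(-22) + 15/30)²/(-106)²) = (-3*1)*(-72 + (-22*(-1/22) + 15*(1/30))²*(1/11236)) = -3*(-72 + (1 + ½)²*(1/11236)) = -3*(-72 + (3/2)²*(1/11236)) = -3*(-72 + (9/4)*(1/11236)) = -3*(-72 + 9/44944) = -3*(-3235959/44944) = 9707877/44944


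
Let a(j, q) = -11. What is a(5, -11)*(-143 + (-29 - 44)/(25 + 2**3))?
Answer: 4792/3 ≈ 1597.3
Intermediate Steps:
a(5, -11)*(-143 + (-29 - 44)/(25 + 2**3)) = -11*(-143 + (-29 - 44)/(25 + 2**3)) = -11*(-143 - 73/(25 + 8)) = -11*(-143 - 73/33) = -11*(-4792/33) = 4792/3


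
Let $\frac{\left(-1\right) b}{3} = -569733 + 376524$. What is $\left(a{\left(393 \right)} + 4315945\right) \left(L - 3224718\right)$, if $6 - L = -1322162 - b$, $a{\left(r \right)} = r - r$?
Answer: $-5709662907235$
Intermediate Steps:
$b = 579627$ ($b = - 3 \left(-569733 + 376524\right) = \left(-3\right) \left(-193209\right) = 579627$)
$a{\left(r \right)} = 0$
$L = 1901795$ ($L = 6 - \left(-1322162 - 579627\right) = 6 - -1901789 = 6 + 1901789 = 1901795$)
$\left(a{\left(393 \right)} + 4315945\right) \left(L - 3224718\right) = \left(0 + 4315945\right) \left(1901795 - 3224718\right) = 4315945 \left(-1322923\right) = -5709662907235$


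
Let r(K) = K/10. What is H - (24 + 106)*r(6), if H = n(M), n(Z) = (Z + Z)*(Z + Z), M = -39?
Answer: 6006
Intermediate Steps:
r(K) = K/10 (r(K) = K*(1/10) = K/10)
n(Z) = 4*Z**2 (n(Z) = (2*Z)*(2*Z) = 4*Z**2)
H = 6084 (H = 4*(-39)**2 = 4*1521 = 6084)
H - (24 + 106)*r(6) = 6084 - (24 + 106)*(1/10)*6 = 6084 - 130*3/5 = 6084 - 1*78 = 6084 - 78 = 6006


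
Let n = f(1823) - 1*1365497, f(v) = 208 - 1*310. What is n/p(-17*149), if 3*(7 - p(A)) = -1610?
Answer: -4096797/1631 ≈ -2511.8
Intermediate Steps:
p(A) = 1631/3 (p(A) = 7 - ⅓*(-1610) = 7 + 1610/3 = 1631/3)
f(v) = -102 (f(v) = 208 - 310 = -102)
n = -1365599 (n = -102 - 1*1365497 = -102 - 1365497 = -1365599)
n/p(-17*149) = -1365599/1631/3 = -1365599*3/1631 = -4096797/1631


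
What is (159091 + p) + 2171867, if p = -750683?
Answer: 1580275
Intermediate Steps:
(159091 + p) + 2171867 = (159091 - 750683) + 2171867 = -591592 + 2171867 = 1580275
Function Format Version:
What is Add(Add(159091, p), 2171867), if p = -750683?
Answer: 1580275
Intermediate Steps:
Add(Add(159091, p), 2171867) = Add(Add(159091, -750683), 2171867) = Add(-591592, 2171867) = 1580275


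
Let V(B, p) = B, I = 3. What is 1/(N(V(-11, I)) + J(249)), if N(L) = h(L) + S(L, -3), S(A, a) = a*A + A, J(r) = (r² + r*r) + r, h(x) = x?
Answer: 1/124262 ≈ 8.0475e-6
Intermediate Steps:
J(r) = r + 2*r² (J(r) = (r² + r²) + r = 2*r² + r = r + 2*r²)
S(A, a) = A + A*a (S(A, a) = A*a + A = A + A*a)
N(L) = -L (N(L) = L + L*(1 - 3) = L + L*(-2) = L - 2*L = -L)
1/(N(V(-11, I)) + J(249)) = 1/(-1*(-11) + 249*(1 + 2*249)) = 1/(11 + 249*(1 + 498)) = 1/(11 + 249*499) = 1/(11 + 124251) = 1/124262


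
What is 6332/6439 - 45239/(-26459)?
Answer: 458832309/170369501 ≈ 2.6932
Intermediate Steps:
6332/6439 - 45239/(-26459) = 6332*(1/6439) - 45239*(-1/26459) = 6332/6439 + 45239/26459 = 458832309/170369501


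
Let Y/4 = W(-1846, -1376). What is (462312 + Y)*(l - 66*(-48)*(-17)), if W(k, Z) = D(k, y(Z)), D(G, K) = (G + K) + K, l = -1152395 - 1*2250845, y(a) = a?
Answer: -1534674056320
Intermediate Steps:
l = -3403240 (l = -1152395 - 2250845 = -3403240)
D(G, K) = G + 2*K
W(k, Z) = k + 2*Z
Y = -18392 (Y = 4*(-1846 + 2*(-1376)) = 4*(-1846 - 2752) = 4*(-4598) = -18392)
(462312 + Y)*(l - 66*(-48)*(-17)) = (462312 - 18392)*(-3403240 - 66*(-48)*(-17)) = 443920*(-3403240 + 3168*(-17)) = 443920*(-3403240 - 53856) = 443920*(-3457096) = -1534674056320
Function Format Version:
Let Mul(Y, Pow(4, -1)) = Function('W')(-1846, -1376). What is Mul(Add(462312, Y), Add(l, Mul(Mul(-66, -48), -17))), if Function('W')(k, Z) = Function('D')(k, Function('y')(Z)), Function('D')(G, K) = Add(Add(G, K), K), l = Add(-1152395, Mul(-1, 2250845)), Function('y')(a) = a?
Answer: -1534674056320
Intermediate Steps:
l = -3403240 (l = Add(-1152395, -2250845) = -3403240)
Function('D')(G, K) = Add(G, Mul(2, K))
Function('W')(k, Z) = Add(k, Mul(2, Z))
Y = -18392 (Y = Mul(4, Add(-1846, Mul(2, -1376))) = Mul(4, Add(-1846, -2752)) = Mul(4, -4598) = -18392)
Mul(Add(462312, Y), Add(l, Mul(Mul(-66, -48), -17))) = Mul(Add(462312, -18392), Add(-3403240, Mul(Mul(-66, -48), -17))) = Mul(443920, Add(-3403240, Mul(3168, -17))) = Mul(443920, Add(-3403240, -53856)) = Mul(443920, -3457096) = -1534674056320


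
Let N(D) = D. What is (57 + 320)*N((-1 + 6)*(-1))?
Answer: -1885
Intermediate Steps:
(57 + 320)*N((-1 + 6)*(-1)) = (57 + 320)*((-1 + 6)*(-1)) = 377*(5*(-1)) = 377*(-5) = -1885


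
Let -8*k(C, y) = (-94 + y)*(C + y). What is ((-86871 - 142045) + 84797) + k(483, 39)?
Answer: -562121/4 ≈ -1.4053e+5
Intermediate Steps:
k(C, y) = -(-94 + y)*(C + y)/8
((-86871 - 142045) + 84797) + k(483, 39) = ((-86871 - 142045) + 84797) + (-1/8*39**2 + (47/4)*483 + (47/4)*39 - 1/8*483*39) = (-228916 + 84797) + (-1/8*1521 + 22701/4 + 1833/4 - 18837/8) = -144119 + (-1521/8 + 22701/4 + 1833/4 - 18837/8) = -144119 + 14355/4 = -562121/4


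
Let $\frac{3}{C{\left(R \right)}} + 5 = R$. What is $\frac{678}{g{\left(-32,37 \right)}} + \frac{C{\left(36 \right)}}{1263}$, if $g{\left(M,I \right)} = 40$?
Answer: $\frac{4424309}{261020} \approx 16.95$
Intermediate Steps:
$C{\left(R \right)} = \frac{3}{-5 + R}$
$\frac{678}{g{\left(-32,37 \right)}} + \frac{C{\left(36 \right)}}{1263} = \frac{678}{40} + \frac{3 \frac{1}{-5 + 36}}{1263} = 678 \cdot \frac{1}{40} + \frac{3}{31} \cdot \frac{1}{1263} = \frac{339}{20} + 3 \cdot \frac{1}{31} \cdot \frac{1}{1263} = \frac{339}{20} + \frac{3}{31} \cdot \frac{1}{1263} = \frac{339}{20} + \frac{1}{13051} = \frac{4424309}{261020}$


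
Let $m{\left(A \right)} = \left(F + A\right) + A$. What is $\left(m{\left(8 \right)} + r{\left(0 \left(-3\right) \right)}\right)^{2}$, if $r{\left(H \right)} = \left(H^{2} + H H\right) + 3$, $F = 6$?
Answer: $625$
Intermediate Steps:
$m{\left(A \right)} = 6 + 2 A$ ($m{\left(A \right)} = \left(6 + A\right) + A = 6 + 2 A$)
$r{\left(H \right)} = 3 + 2 H^{2}$ ($r{\left(H \right)} = \left(H^{2} + H^{2}\right) + 3 = 2 H^{2} + 3 = 3 + 2 H^{2}$)
$\left(m{\left(8 \right)} + r{\left(0 \left(-3\right) \right)}\right)^{2} = \left(\left(6 + 2 \cdot 8\right) + \left(3 + 2 \left(0 \left(-3\right)\right)^{2}\right)\right)^{2} = \left(\left(6 + 16\right) + \left(3 + 2 \cdot 0^{2}\right)\right)^{2} = \left(22 + \left(3 + 2 \cdot 0\right)\right)^{2} = \left(22 + \left(3 + 0\right)\right)^{2} = \left(22 + 3\right)^{2} = 25^{2} = 625$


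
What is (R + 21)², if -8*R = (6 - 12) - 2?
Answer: 484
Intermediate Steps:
R = 1 (R = -((6 - 12) - 2)/8 = -(-6 - 2)/8 = -⅛*(-8) = 1)
(R + 21)² = (1 + 21)² = 22² = 484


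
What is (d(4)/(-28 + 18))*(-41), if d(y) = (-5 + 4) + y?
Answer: 123/10 ≈ 12.300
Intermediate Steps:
d(y) = -1 + y
(d(4)/(-28 + 18))*(-41) = ((-1 + 4)/(-28 + 18))*(-41) = (3/(-10))*(-41) = (3*(-⅒))*(-41) = -3/10*(-41) = 123/10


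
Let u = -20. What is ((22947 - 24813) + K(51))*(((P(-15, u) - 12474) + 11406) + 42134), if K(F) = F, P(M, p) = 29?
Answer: -74587425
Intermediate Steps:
((22947 - 24813) + K(51))*(((P(-15, u) - 12474) + 11406) + 42134) = ((22947 - 24813) + 51)*(((29 - 12474) + 11406) + 42134) = (-1866 + 51)*((-12445 + 11406) + 42134) = -1815*(-1039 + 42134) = -1815*41095 = -74587425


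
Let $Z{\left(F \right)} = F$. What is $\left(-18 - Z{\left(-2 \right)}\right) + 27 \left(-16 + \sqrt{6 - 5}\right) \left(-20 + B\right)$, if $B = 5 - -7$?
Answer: $3224$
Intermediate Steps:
$B = 12$ ($B = 5 + 7 = 12$)
$\left(-18 - Z{\left(-2 \right)}\right) + 27 \left(-16 + \sqrt{6 - 5}\right) \left(-20 + B\right) = \left(-18 - -2\right) + 27 \left(-16 + \sqrt{6 - 5}\right) \left(-20 + 12\right) = \left(-18 + 2\right) + 27 \left(-16 + \sqrt{1}\right) \left(-8\right) = -16 + 27 \left(-16 + 1\right) \left(-8\right) = -16 + 27 \left(\left(-15\right) \left(-8\right)\right) = -16 + 27 \cdot 120 = -16 + 3240 = 3224$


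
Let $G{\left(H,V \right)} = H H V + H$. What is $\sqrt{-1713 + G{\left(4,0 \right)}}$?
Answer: $i \sqrt{1709} \approx 41.34 i$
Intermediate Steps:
$G{\left(H,V \right)} = H + V H^{2}$ ($G{\left(H,V \right)} = H^{2} V + H = V H^{2} + H = H + V H^{2}$)
$\sqrt{-1713 + G{\left(4,0 \right)}} = \sqrt{-1713 + 4 \left(1 + 4 \cdot 0\right)} = \sqrt{-1713 + 4 \left(1 + 0\right)} = \sqrt{-1713 + 4 \cdot 1} = \sqrt{-1713 + 4} = \sqrt{-1709} = i \sqrt{1709}$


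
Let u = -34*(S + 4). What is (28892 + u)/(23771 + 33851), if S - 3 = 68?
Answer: 13171/28811 ≈ 0.45715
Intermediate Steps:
S = 71 (S = 3 + 68 = 71)
u = -2550 (u = -34*(71 + 4) = -34*75 = -2550)
(28892 + u)/(23771 + 33851) = (28892 - 2550)/(23771 + 33851) = 26342/57622 = 26342*(1/57622) = 13171/28811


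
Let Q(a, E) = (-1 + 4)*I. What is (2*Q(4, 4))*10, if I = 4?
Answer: 240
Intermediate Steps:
Q(a, E) = 12 (Q(a, E) = (-1 + 4)*4 = 3*4 = 12)
(2*Q(4, 4))*10 = (2*12)*10 = 24*10 = 240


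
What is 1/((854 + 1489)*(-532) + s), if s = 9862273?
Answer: 1/8615797 ≈ 1.1607e-7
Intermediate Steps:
1/((854 + 1489)*(-532) + s) = 1/((854 + 1489)*(-532) + 9862273) = 1/(2343*(-532) + 9862273) = 1/(-1246476 + 9862273) = 1/8615797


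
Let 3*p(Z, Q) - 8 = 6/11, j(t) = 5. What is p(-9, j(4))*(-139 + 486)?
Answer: 32618/33 ≈ 988.42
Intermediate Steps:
p(Z, Q) = 94/33 (p(Z, Q) = 8/3 + (6/11)/3 = 8/3 + (6*(1/11))/3 = 8/3 + (⅓)*(6/11) = 8/3 + 2/11 = 94/33)
p(-9, j(4))*(-139 + 486) = 94*(-139 + 486)/33 = (94/33)*347 = 32618/33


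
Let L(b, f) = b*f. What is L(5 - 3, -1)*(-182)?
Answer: 364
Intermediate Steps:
L(5 - 3, -1)*(-182) = ((5 - 3)*(-1))*(-182) = (2*(-1))*(-182) = -2*(-182) = 364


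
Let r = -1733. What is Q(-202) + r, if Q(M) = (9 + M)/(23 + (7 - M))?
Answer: -402249/232 ≈ -1733.8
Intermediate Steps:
Q(M) = (9 + M)/(30 - M)
Q(-202) + r = (-9 - 1*(-202))/(-30 - 202) - 1733 = (-9 + 202)/(-232) - 1733 = -1/232*193 - 1733 = -193/232 - 1733 = -402249/232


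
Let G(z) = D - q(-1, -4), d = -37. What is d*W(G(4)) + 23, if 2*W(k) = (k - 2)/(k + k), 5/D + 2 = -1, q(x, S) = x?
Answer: -14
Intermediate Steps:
D = -5/3 (D = 5/(-2 - 1) = 5/(-3) = 5*(-⅓) = -5/3 ≈ -1.6667)
G(z) = -⅔ (G(z) = -5/3 - 1*(-1) = -5/3 + 1 = -⅔)
W(k) = (-2 + k)/(4*k) (W(k) = ((k - 2)/(k + k))/2 = ((-2 + k)/((2*k)))/2 = ((-2 + k)*(1/(2*k)))/2 = ((-2 + k)/(2*k))/2 = (-2 + k)/(4*k))
d*W(G(4)) + 23 = -37*(-2 - ⅔)/(4*(-⅔)) + 23 = -37*(-3)*(-8)/(4*2*3) + 23 = -37*1 + 23 = -37 + 23 = -14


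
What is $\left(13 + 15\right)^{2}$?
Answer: $784$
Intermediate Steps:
$\left(13 + 15\right)^{2} = 28^{2} = 784$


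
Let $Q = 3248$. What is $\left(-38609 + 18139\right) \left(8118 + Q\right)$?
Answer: $-232662020$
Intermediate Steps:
$\left(-38609 + 18139\right) \left(8118 + Q\right) = \left(-38609 + 18139\right) \left(8118 + 3248\right) = \left(-20470\right) 11366 = -232662020$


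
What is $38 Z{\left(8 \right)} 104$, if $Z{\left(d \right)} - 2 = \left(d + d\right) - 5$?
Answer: $51376$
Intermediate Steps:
$Z{\left(d \right)} = -3 + 2 d$ ($Z{\left(d \right)} = 2 + \left(\left(d + d\right) - 5\right) = 2 + \left(2 d - 5\right) = 2 + \left(-5 + 2 d\right) = -3 + 2 d$)
$38 Z{\left(8 \right)} 104 = 38 \left(-3 + 2 \cdot 8\right) 104 = 38 \left(-3 + 16\right) 104 = 38 \cdot 13 \cdot 104 = 494 \cdot 104 = 51376$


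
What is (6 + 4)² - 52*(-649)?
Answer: 33848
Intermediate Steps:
(6 + 4)² - 52*(-649) = 10² + 33748 = 100 + 33748 = 33848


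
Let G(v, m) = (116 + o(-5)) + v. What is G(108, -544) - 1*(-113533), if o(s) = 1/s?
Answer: 568784/5 ≈ 1.1376e+5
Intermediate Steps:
o(s) = 1/s
G(v, m) = 579/5 + v (G(v, m) = (116 + 1/(-5)) + v = (116 - ⅕) + v = 579/5 + v)
G(108, -544) - 1*(-113533) = (579/5 + 108) - 1*(-113533) = 1119/5 + 113533 = 568784/5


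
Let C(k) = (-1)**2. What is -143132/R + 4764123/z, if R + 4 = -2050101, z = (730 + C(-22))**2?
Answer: 9843436541567/1095496157905 ≈ 8.9854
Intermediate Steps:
C(k) = 1
z = 534361 (z = (730 + 1)**2 = 731**2 = 534361)
R = -2050105 (R = -4 - 2050101 = -2050105)
-143132/R + 4764123/z = -143132/(-2050105) + 4764123/534361 = -143132*(-1/2050105) + 4764123*(1/534361) = 143132/2050105 + 4764123/534361 = 9843436541567/1095496157905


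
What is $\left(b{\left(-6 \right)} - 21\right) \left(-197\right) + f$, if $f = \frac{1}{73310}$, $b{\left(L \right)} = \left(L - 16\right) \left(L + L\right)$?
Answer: $- \frac{3509423009}{73310} \approx -47871.0$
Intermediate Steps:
$b{\left(L \right)} = 2 L \left(-16 + L\right)$ ($b{\left(L \right)} = \left(-16 + L\right) 2 L = 2 L \left(-16 + L\right)$)
$f = \frac{1}{73310} \approx 1.3641 \cdot 10^{-5}$
$\left(b{\left(-6 \right)} - 21\right) \left(-197\right) + f = \left(2 \left(-6\right) \left(-16 - 6\right) - 21\right) \left(-197\right) + \frac{1}{73310} = \left(2 \left(-6\right) \left(-22\right) - 21\right) \left(-197\right) + \frac{1}{73310} = \left(264 - 21\right) \left(-197\right) + \frac{1}{73310} = 243 \left(-197\right) + \frac{1}{73310} = -47871 + \frac{1}{73310} = - \frac{3509423009}{73310}$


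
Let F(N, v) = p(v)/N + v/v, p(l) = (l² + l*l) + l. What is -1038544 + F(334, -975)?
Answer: -344973087/334 ≈ -1.0329e+6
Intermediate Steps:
p(l) = l + 2*l² (p(l) = (l² + l²) + l = 2*l² + l = l + 2*l²)
F(N, v) = 1 + v*(1 + 2*v)/N (F(N, v) = (v*(1 + 2*v))/N + v/v = v*(1 + 2*v)/N + 1 = 1 + v*(1 + 2*v)/N)
-1038544 + F(334, -975) = -1038544 + (334 - 975*(1 + 2*(-975)))/334 = -1038544 + (334 - 975*(1 - 1950))/334 = -1038544 + (334 - 975*(-1949))/334 = -1038544 + (334 + 1900275)/334 = -1038544 + (1/334)*1900609 = -1038544 + 1900609/334 = -344973087/334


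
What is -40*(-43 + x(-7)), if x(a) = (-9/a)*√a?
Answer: 1720 - 360*I*√7/7 ≈ 1720.0 - 136.07*I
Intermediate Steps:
x(a) = -9/√a
-40*(-43 + x(-7)) = -40*(-43 - (-9)*I*√7/7) = -40*(-43 + 9*I*√7/7) = 1720 - 360*I*√7/7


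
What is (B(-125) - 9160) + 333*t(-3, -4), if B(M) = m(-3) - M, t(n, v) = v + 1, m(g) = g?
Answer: -10037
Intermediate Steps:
t(n, v) = 1 + v
B(M) = -3 - M
(B(-125) - 9160) + 333*t(-3, -4) = ((-3 - 1*(-125)) - 9160) + 333*(1 - 4) = ((-3 + 125) - 9160) + 333*(-3) = (122 - 9160) - 999 = -9038 - 999 = -10037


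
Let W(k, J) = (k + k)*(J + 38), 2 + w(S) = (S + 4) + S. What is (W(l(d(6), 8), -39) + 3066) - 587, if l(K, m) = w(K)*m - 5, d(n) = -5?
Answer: 2617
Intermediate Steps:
w(S) = 2 + 2*S (w(S) = -2 + ((S + 4) + S) = -2 + ((4 + S) + S) = -2 + (4 + 2*S) = 2 + 2*S)
l(K, m) = -5 + m*(2 + 2*K) (l(K, m) = (2 + 2*K)*m - 5 = m*(2 + 2*K) - 5 = -5 + m*(2 + 2*K))
W(k, J) = 2*k*(38 + J) (W(k, J) = (2*k)*(38 + J) = 2*k*(38 + J))
(W(l(d(6), 8), -39) + 3066) - 587 = (2*(-5 + 2*8*(1 - 5))*(38 - 39) + 3066) - 587 = (2*(-5 + 2*8*(-4))*(-1) + 3066) - 587 = (2*(-5 - 64)*(-1) + 3066) - 587 = (2*(-69)*(-1) + 3066) - 587 = (138 + 3066) - 587 = 3204 - 587 = 2617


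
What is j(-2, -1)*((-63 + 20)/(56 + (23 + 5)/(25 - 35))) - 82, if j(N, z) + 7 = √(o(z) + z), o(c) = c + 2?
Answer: -2901/38 ≈ -76.342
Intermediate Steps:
o(c) = 2 + c
j(N, z) = -7 + √(2 + 2*z) (j(N, z) = -7 + √((2 + z) + z) = -7 + √(2 + 2*z))
j(-2, -1)*((-63 + 20)/(56 + (23 + 5)/(25 - 35))) - 82 = (-7 + √(2 + 2*(-1)))*((-63 + 20)/(56 + (23 + 5)/(25 - 35))) - 82 = (-7 + √(2 - 2))*(-43/(56 + 28/(-10))) - 82 = (-7 + √0)*(-43/(56 + 28*(-⅒))) - 82 = (-7 + 0)*(-43/(56 - 14/5)) - 82 = -(-301)/266/5 - 82 = -(-301)*5/266 - 82 = -7*(-215/266) - 82 = 215/38 - 82 = -2901/38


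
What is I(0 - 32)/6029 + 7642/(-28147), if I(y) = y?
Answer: -46974322/169698263 ≈ -0.27681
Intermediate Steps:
I(0 - 32)/6029 + 7642/(-28147) = (0 - 32)/6029 + 7642/(-28147) = -32*1/6029 + 7642*(-1/28147) = -32/6029 - 7642/28147 = -46974322/169698263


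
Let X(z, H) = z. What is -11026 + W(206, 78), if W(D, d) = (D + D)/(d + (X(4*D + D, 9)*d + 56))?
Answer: -443652956/40237 ≈ -11026.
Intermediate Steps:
W(D, d) = 2*D/(56 + d + 5*D*d) (W(D, d) = (D + D)/(d + ((4*D + D)*d + 56)) = (2*D)/(d + ((5*D)*d + 56)) = (2*D)/(d + (5*D*d + 56)) = (2*D)/(d + (56 + 5*D*d)) = (2*D)/(56 + d + 5*D*d) = 2*D/(56 + d + 5*D*d))
-11026 + W(206, 78) = -11026 + 2*206/(56 + 78 + 5*206*78) = -11026 + 2*206/(56 + 78 + 80340) = -11026 + 2*206/80474 = -11026 + 2*206*(1/80474) = -11026 + 206/40237 = -443652956/40237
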